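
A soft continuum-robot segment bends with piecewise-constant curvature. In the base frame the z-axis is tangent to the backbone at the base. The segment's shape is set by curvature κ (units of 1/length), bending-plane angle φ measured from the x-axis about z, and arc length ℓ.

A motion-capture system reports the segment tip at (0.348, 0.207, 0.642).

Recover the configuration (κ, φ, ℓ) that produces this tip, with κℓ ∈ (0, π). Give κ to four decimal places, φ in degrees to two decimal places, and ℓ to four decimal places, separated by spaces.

1.4057 30.75 0.8006

ρ = √(x²+y²) = √(0.348² + 0.207²) = 0.40491
φ = atan2(y, x) mod 360° = atan2(0.207, 0.348) = 30.7453°
|p|² = ρ² + z² = 0.40491² + 0.642² = 0.57612
κ = 2ρ / |p|² = 2×0.40491 / 0.57612 = 1.40566
θ = 2·atan2(ρ, z) = 2·atan2(0.40491, 0.642) = 1.12538 rad
ℓ = θ/κ = 1.12538/1.40566 = 0.80061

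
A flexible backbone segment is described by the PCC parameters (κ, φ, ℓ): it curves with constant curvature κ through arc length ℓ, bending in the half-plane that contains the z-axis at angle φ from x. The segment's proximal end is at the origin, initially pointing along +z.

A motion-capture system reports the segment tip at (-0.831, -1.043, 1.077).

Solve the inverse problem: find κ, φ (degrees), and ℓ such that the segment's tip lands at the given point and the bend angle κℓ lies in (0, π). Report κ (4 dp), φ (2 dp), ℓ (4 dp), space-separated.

ρ = √(x²+y²) = √(-0.831² + -1.043²) = 1.33357
φ = atan2(y, x) mod 360° = atan2(-1.043, -0.831) = 231.4543°
|p|² = ρ² + z² = 1.33357² + 1.077² = 2.93834
κ = 2ρ / |p|² = 2×1.33357 / 2.93834 = 0.90770
θ = 2·atan2(ρ, z) = 2·atan2(1.33357, 1.077) = 1.78287 rad
ℓ = θ/κ = 1.78287/0.90770 = 1.96415

0.9077 231.45 1.9642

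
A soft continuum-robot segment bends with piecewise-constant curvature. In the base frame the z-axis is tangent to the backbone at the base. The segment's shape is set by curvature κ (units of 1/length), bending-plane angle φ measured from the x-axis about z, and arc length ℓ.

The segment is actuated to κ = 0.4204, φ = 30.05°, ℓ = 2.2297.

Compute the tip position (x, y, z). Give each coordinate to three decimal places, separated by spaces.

0.840 0.486 1.917

θ = κ·ℓ = 0.4204 × 2.2297 = 0.93737 rad
ρ = (1 − cos θ)/κ = (1 − 0.59191)/0.4204 = 0.97071
z = sin θ / κ = 0.80600/0.4204 = 1.91723
x = ρ cos φ = 0.97071 × cos(30.05°) = 0.84024
y = ρ sin φ = 0.97071 × sin(30.05°) = 0.48609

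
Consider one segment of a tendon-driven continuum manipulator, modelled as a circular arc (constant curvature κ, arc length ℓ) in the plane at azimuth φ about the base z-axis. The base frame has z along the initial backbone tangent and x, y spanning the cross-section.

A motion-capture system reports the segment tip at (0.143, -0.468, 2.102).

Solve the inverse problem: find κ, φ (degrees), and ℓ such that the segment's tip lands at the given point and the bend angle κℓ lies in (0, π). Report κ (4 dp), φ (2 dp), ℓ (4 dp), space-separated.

ρ = √(x²+y²) = √(0.143² + -0.468²) = 0.48936
φ = atan2(y, x) mod 360° = atan2(-0.468, 0.143) = 286.9908°
|p|² = ρ² + z² = 0.48936² + 2.102² = 4.65788
κ = 2ρ / |p|² = 2×0.48936 / 4.65788 = 0.21012
θ = 2·atan2(ρ, z) = 2·atan2(0.48936, 2.102) = 0.45746 rad
ℓ = θ/κ = 0.45746/0.21012 = 2.17715

0.2101 286.99 2.1771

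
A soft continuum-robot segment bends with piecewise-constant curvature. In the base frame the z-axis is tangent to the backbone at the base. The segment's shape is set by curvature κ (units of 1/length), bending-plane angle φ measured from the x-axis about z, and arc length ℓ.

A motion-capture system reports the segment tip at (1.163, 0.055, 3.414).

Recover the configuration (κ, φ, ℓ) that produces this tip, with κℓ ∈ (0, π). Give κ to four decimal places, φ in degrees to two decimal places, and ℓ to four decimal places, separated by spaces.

0.1790 2.71 3.6728

ρ = √(x²+y²) = √(1.163² + 0.055²) = 1.16430
φ = atan2(y, x) mod 360° = atan2(0.055, 1.163) = 2.7076°
|p|² = ρ² + z² = 1.16430² + 3.414² = 13.01099
κ = 2ρ / |p|² = 2×1.16430 / 13.01099 = 0.17897
θ = 2·atan2(ρ, z) = 2·atan2(1.16430, 3.414) = 0.65734 rad
ℓ = θ/κ = 0.65734/0.17897 = 3.67284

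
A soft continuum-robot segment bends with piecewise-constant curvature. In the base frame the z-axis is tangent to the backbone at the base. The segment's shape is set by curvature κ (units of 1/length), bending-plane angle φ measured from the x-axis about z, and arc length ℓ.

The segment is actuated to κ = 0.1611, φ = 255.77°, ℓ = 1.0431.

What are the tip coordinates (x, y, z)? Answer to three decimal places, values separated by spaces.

θ = κ·ℓ = 0.1611 × 1.0431 = 0.16804 rad
ρ = (1 − cos θ)/κ = (1 − 0.98591)/0.1611 = 0.08744
z = sin θ / κ = 0.16725/0.1611 = 1.03820
x = ρ cos φ = 0.08744 × cos(255.77°) = -0.02149
y = ρ sin φ = 0.08744 × sin(255.77°) = -0.08475

-0.021 -0.085 1.038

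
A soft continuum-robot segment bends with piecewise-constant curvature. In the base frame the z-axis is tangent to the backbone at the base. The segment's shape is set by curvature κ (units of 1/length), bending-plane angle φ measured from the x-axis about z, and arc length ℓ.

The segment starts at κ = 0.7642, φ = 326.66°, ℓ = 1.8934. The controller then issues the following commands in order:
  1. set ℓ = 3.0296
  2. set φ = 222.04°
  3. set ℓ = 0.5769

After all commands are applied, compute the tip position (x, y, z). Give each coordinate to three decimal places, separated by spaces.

initial: κ=0.7642, φ=326.66°, ℓ=1.8934
cmd 1: set ℓ=3.0296 → (κ,φ,ℓ)=(0.7642,326.66°,3.0296) → tip=(1.8339,-1.2065,0.9624)
cmd 2: set φ=222.04° → (κ,φ,ℓ)=(0.7642,222.04°,3.0296) → tip=(-1.6303,-1.4700,0.9624)
cmd 3: set ℓ=0.5769 → (κ,φ,ℓ)=(0.7642,222.04°,0.5769) → tip=(-0.0929,-0.0838,0.5584)

-0.093 -0.084 0.558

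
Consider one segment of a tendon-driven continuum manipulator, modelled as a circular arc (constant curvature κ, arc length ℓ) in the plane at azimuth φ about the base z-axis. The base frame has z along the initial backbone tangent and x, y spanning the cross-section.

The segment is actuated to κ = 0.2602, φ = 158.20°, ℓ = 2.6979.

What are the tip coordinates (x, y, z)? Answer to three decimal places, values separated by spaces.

-0.844 0.337 2.482

θ = κ·ℓ = 0.2602 × 2.6979 = 0.70199 rad
ρ = (1 − cos θ)/κ = (1 − 0.76356)/0.2602 = 0.90870
z = sin θ / κ = 0.64574/0.2602 = 2.48171
x = ρ cos φ = 0.90870 × cos(158.20°) = -0.84371
y = ρ sin φ = 0.90870 × sin(158.20°) = 0.33746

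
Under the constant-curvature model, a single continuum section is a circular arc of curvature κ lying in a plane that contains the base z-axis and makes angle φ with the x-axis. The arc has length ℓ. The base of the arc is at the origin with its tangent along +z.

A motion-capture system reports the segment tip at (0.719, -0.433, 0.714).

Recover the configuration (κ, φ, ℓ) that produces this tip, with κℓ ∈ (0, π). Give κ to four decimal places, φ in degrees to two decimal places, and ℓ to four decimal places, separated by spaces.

1.3824 328.94 1.2527

ρ = √(x²+y²) = √(0.719² + -0.433²) = 0.83932
φ = atan2(y, x) mod 360° = atan2(-0.433, 0.719) = 328.9426°
|p|² = ρ² + z² = 0.83932² + 0.714² = 1.21425
κ = 2ρ / |p|² = 2×0.83932 / 1.21425 = 1.38245
θ = 2·atan2(ρ, z) = 2·atan2(0.83932, 0.714) = 1.73180 rad
ℓ = θ/κ = 1.73180/1.38245 = 1.25271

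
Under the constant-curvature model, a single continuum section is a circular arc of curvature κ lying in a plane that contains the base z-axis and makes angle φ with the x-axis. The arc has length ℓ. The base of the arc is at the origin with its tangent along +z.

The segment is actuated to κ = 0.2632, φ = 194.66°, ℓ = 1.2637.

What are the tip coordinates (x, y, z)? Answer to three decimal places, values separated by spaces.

θ = κ·ℓ = 0.2632 × 1.2637 = 0.33261 rad
ρ = (1 − cos θ)/κ = (1 − 0.94519)/0.2632 = 0.20823
z = sin θ / κ = 0.32651/0.2632 = 1.24053
x = ρ cos φ = 0.20823 × cos(194.66°) = -0.20145
y = ρ sin φ = 0.20823 × sin(194.66°) = -0.05270

-0.201 -0.053 1.241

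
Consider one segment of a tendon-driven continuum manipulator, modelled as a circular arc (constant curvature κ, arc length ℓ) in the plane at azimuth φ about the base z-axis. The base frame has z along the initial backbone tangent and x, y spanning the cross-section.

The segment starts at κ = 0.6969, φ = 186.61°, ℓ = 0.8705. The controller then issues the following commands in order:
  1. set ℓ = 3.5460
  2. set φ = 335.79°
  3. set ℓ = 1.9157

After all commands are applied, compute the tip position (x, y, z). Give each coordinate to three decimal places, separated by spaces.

initial: κ=0.6969, φ=186.61°, ℓ=0.8705
cmd 1: set ℓ=3.5460 → (κ,φ,ℓ)=(0.6969,186.61°,3.5460) → tip=(-2.5423,-0.2946,0.8915)
cmd 2: set φ=335.79° → (κ,φ,ℓ)=(0.6969,335.79°,3.5460) → tip=(2.3342,-1.0495,0.8915)
cmd 3: set ℓ=1.9157 → (κ,φ,ℓ)=(0.6969,335.79°,1.9157) → tip=(1.0030,-0.4510,1.3952)

1.003 -0.451 1.395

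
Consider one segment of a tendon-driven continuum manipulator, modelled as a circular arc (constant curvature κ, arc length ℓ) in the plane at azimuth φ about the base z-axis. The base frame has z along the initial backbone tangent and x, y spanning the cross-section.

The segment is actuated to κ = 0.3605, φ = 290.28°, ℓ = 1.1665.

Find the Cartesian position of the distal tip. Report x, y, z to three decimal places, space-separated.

θ = κ·ℓ = 0.3605 × 1.1665 = 0.42052 rad
ρ = (1 − cos θ)/κ = (1 − 0.91288)/0.3605 = 0.24168
z = sin θ / κ = 0.40824/0.3605 = 1.13242
x = ρ cos φ = 0.24168 × cos(290.28°) = 0.08377
y = ρ sin φ = 0.24168 × sin(290.28°) = -0.22670

0.084 -0.227 1.132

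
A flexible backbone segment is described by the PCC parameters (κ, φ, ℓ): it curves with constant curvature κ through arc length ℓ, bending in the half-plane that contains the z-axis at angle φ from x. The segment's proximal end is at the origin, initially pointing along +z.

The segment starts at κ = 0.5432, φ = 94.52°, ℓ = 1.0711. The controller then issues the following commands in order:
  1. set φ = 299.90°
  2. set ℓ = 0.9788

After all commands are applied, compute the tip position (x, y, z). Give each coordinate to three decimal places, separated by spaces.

initial: κ=0.5432, φ=94.52°, ℓ=1.0711
cmd 1: set φ=299.90° → (κ,φ,ℓ)=(0.5432,299.90°,1.0711) → tip=(0.1510,-0.2626,1.0117)
cmd 2: set ℓ=0.9788 → (κ,φ,ℓ)=(0.5432,299.90°,0.9788) → tip=(0.1267,-0.2203,0.9333)

0.127 -0.220 0.933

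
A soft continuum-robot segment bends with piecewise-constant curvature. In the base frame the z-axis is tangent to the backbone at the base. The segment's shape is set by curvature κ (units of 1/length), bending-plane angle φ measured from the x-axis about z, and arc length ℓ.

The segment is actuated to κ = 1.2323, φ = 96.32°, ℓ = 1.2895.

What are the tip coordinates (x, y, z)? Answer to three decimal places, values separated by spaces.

θ = κ·ℓ = 1.2323 × 1.2895 = 1.58905 rad
ρ = (1 − cos θ)/κ = (1 − -0.01825)/1.2323 = 0.82630
z = sin θ / κ = 0.99983/1.2323 = 0.81136
x = ρ cos φ = 0.82630 × cos(96.32°) = -0.09096
y = ρ sin φ = 0.82630 × sin(96.32°) = 0.82128

-0.091 0.821 0.811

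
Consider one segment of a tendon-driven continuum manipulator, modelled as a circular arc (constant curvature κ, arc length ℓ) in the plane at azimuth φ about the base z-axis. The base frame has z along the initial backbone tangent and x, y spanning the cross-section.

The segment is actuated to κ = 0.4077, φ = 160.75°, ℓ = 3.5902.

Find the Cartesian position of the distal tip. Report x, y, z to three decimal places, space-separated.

θ = κ·ℓ = 0.4077 × 3.5902 = 1.46372 rad
ρ = (1 − cos θ)/κ = (1 − 0.10687)/0.4077 = 2.19066
z = sin θ / κ = 0.99427/0.4077 = 2.43874
x = ρ cos φ = 2.19066 × cos(160.75°) = -2.06818
y = ρ sin φ = 2.19066 × sin(160.75°) = 0.72224

-2.068 0.722 2.439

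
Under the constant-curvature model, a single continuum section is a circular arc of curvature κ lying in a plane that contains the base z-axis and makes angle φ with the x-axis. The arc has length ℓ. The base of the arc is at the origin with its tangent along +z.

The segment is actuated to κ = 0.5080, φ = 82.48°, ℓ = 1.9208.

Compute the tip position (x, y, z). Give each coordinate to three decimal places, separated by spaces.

0.113 0.858 1.630

θ = κ·ℓ = 0.5080 × 1.9208 = 0.97577 rad
ρ = (1 − cos θ)/κ = (1 − 0.56053)/0.5080 = 0.86509
z = sin θ / κ = 0.82813/0.5080 = 1.63018
x = ρ cos φ = 0.86509 × cos(82.48°) = 0.11322
y = ρ sin φ = 0.86509 × sin(82.48°) = 0.85765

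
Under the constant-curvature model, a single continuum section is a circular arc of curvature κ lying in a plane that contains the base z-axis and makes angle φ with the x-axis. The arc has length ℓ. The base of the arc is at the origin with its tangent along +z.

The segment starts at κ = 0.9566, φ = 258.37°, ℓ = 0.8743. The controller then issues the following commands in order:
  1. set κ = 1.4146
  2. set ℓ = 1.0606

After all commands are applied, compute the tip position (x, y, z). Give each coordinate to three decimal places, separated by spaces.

initial: κ=0.9566, φ=258.37°, ℓ=0.8743
cmd 1: set κ=1.4146 → (κ,φ,ℓ)=(1.4146,258.37°,0.8743) → tip=(-0.0958,-0.4654,0.6678)
cmd 2: set ℓ=1.0606 → (κ,φ,ℓ)=(1.4146,258.37°,1.0606) → tip=(-0.1325,-0.6436,0.7052)

-0.132 -0.644 0.705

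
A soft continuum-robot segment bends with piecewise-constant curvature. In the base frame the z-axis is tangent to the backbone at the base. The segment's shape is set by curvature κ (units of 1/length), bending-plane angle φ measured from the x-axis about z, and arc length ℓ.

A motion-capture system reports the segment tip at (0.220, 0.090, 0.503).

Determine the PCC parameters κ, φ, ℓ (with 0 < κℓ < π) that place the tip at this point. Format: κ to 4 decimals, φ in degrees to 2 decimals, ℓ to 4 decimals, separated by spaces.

1.5360 22.25 0.5748

ρ = √(x²+y²) = √(0.220² + 0.090²) = 0.23770
φ = atan2(y, x) mod 360° = atan2(0.090, 0.220) = 22.2490°
|p|² = ρ² + z² = 0.23770² + 0.503² = 0.30951
κ = 2ρ / |p|² = 2×0.23770 / 0.30951 = 1.53596
θ = 2·atan2(ρ, z) = 2·atan2(0.23770, 0.503) = 0.88291 rad
ℓ = θ/κ = 0.88291/1.53596 = 0.57482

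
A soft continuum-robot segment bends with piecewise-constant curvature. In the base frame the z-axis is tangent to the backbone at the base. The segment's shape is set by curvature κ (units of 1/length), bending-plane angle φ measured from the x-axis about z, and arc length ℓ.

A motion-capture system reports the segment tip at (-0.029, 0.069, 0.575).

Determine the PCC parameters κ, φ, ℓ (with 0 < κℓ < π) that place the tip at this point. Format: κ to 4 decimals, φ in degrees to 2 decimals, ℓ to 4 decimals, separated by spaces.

ρ = √(x²+y²) = √(-0.029² + 0.069²) = 0.07485
φ = atan2(y, x) mod 360° = atan2(0.069, -0.029) = 112.7965°
|p|² = ρ² + z² = 0.07485² + 0.575² = 0.33623
κ = 2ρ / |p|² = 2×0.07485 / 0.33623 = 0.44521
θ = 2·atan2(ρ, z) = 2·atan2(0.07485, 0.575) = 0.25888 rad
ℓ = θ/κ = 0.25888/0.44521 = 0.58147

0.4452 112.80 0.5815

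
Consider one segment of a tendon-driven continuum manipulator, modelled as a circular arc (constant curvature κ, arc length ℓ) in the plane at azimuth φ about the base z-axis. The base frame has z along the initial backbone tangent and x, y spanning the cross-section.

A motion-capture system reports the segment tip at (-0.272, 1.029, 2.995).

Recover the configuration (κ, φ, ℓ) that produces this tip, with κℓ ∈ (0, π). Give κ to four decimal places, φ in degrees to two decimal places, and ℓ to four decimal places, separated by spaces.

ρ = √(x²+y²) = √(-0.272² + 1.029²) = 1.06434
φ = atan2(y, x) mod 360° = atan2(1.029, -0.272) = 104.8066°
|p|² = ρ² + z² = 1.06434² + 2.995² = 10.10285
κ = 2ρ / |p|² = 2×1.06434 / 10.10285 = 0.21070
θ = 2·atan2(ρ, z) = 2·atan2(1.06434, 2.995) = 0.68291 rad
ℓ = θ/κ = 0.68291/0.21070 = 3.24111

0.2107 104.81 3.2411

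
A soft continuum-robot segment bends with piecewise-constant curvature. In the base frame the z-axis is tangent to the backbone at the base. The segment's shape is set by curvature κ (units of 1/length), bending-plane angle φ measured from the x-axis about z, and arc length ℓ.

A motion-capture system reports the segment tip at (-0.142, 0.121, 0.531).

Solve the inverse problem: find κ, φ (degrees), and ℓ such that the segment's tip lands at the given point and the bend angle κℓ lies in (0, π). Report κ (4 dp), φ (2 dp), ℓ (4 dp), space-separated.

1.1779 139.57 0.5737

ρ = √(x²+y²) = √(-0.142² + 0.121²) = 0.18656
φ = atan2(y, x) mod 360° = atan2(0.121, -0.142) = 139.5653°
|p|² = ρ² + z² = 0.18656² + 0.531² = 0.31677
κ = 2ρ / |p|² = 2×0.18656 / 0.31677 = 1.17791
θ = 2·atan2(ρ, z) = 2·atan2(0.18656, 0.531) = 0.67573 rad
ℓ = θ/κ = 0.67573/1.17791 = 0.57367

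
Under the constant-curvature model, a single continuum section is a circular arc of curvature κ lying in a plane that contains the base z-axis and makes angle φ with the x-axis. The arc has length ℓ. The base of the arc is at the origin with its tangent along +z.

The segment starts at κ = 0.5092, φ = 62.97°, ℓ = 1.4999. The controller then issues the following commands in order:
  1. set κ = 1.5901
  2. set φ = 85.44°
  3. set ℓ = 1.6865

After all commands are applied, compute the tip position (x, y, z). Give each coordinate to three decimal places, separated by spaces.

0.095 1.189 0.279

initial: κ=0.5092, φ=62.97°, ℓ=1.4999
cmd 1: set κ=1.5901 → (κ,φ,ℓ)=(1.5901,62.97°,1.4999) → tip=(0.4936,0.9676,0.4317)
cmd 2: set φ=85.44° → (κ,φ,ℓ)=(1.5901,85.44°,1.4999) → tip=(0.0864,1.0828,0.4317)
cmd 3: set ℓ=1.6865 → (κ,φ,ℓ)=(1.5901,85.44°,1.6865) → tip=(0.0948,1.1887,0.2791)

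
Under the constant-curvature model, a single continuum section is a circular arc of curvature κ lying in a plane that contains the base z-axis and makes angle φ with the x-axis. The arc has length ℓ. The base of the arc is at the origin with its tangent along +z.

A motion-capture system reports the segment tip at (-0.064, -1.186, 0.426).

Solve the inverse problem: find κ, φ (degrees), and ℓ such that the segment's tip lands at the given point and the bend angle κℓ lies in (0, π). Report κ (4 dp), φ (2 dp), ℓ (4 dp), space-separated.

1.4920 266.91 1.6440

ρ = √(x²+y²) = √(-0.064² + -1.186²) = 1.18773
φ = atan2(y, x) mod 360° = atan2(-1.186, -0.064) = 266.9111°
|p|² = ρ² + z² = 1.18773² + 0.426² = 1.59217
κ = 2ρ / |p|² = 2×1.18773 / 1.59217 = 1.49196
θ = 2·atan2(ρ, z) = 2·atan2(1.18773, 0.426) = 2.45284 rad
ℓ = θ/κ = 2.45284/1.49196 = 1.64404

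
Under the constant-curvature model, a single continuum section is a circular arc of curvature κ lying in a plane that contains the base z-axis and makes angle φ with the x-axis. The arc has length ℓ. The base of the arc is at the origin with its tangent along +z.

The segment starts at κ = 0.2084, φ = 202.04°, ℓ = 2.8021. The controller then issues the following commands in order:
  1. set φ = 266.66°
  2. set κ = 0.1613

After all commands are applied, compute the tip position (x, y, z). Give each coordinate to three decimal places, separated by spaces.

-0.036 -0.621 2.708

initial: κ=0.2084, φ=202.04°, ℓ=2.8021
cmd 1: set φ=266.66° → (κ,φ,ℓ)=(0.2084,266.66°,2.8021) → tip=(-0.0463,-0.7938,2.6455)
cmd 2: set κ=0.1613 → (κ,φ,ℓ)=(0.1613,266.66°,2.8021) → tip=(-0.0363,-0.6215,2.7077)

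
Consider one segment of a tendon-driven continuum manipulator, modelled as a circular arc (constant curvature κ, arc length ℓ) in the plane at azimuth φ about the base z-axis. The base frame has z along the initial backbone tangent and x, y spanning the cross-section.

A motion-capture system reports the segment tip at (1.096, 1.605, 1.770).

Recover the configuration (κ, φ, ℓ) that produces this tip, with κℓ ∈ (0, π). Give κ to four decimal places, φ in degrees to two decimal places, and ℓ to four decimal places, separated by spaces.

ρ = √(x²+y²) = √(1.096² + 1.605²) = 1.94351
φ = atan2(y, x) mod 360° = atan2(1.605, 1.096) = 55.6722°
|p|² = ρ² + z² = 1.94351² + 1.770² = 6.91014
κ = 2ρ / |p|² = 2×1.94351 / 6.91014 = 0.56251
θ = 2·atan2(ρ, z) = 2·atan2(1.94351, 1.770) = 1.66418 rad
ℓ = θ/κ = 1.66418/0.56251 = 2.95848

0.5625 55.67 2.9585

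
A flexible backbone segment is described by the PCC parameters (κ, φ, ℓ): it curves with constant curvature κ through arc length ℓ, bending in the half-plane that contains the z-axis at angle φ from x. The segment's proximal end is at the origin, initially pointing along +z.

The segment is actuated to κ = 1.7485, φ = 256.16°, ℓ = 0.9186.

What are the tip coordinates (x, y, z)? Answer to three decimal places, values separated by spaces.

-0.142 -0.575 0.572

θ = κ·ℓ = 1.7485 × 0.9186 = 1.60617 rad
ρ = (1 − cos θ)/κ = (1 − -0.03537)/1.7485 = 0.59215
z = sin θ / κ = 0.99937/1.7485 = 0.57156
x = ρ cos φ = 0.59215 × cos(256.16°) = -0.14165
y = ρ sin φ = 0.59215 × sin(256.16°) = -0.57496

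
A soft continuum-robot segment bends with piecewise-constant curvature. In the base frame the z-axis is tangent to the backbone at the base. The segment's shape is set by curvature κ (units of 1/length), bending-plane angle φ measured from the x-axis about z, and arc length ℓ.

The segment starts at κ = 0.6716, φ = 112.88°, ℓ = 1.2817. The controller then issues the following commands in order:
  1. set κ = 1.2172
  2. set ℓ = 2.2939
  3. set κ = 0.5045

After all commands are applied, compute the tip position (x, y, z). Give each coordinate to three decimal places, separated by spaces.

-0.461 1.092 1.815

initial: κ=0.6716, φ=112.88°, ℓ=1.2817
cmd 1: set κ=1.2172 → (κ,φ,ℓ)=(1.2172,112.88°,1.2817) → tip=(-0.3160,0.7488,0.8215)
cmd 2: set ℓ=2.2939 → (κ,φ,ℓ)=(1.2172,112.88°,2.2939) → tip=(-0.6195,1.4681,0.2813)
cmd 3: set κ=0.5045 → (κ,φ,ℓ)=(0.5045,112.88°,2.2939) → tip=(-0.4610,1.0924,1.8151)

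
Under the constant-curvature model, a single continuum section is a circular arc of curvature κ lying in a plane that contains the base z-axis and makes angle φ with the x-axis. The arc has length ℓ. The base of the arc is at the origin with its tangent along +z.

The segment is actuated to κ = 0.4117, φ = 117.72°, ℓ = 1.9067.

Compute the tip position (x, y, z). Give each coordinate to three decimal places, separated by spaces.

-0.331 0.629 1.717

θ = κ·ℓ = 0.4117 × 1.9067 = 0.78499 rad
ρ = (1 − cos θ)/κ = (1 − 0.70740)/0.4117 = 0.71072
z = sin θ / κ = 0.70682/0.4117 = 1.71683
x = ρ cos φ = 0.71072 × cos(117.72°) = -0.33059
y = ρ sin φ = 0.71072 × sin(117.72°) = 0.62915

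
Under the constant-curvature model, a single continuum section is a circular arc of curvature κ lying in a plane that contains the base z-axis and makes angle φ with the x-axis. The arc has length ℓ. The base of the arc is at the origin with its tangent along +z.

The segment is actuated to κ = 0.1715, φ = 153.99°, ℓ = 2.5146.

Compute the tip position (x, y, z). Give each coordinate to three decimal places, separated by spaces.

θ = κ·ℓ = 0.1715 × 2.5146 = 0.43125 rad
ρ = (1 − cos θ)/κ = (1 − 0.90844)/0.1715 = 0.53386
z = sin θ / κ = 0.41801/0.1715 = 2.43738
x = ρ cos φ = 0.53386 × cos(153.99°) = -0.47979
y = ρ sin φ = 0.53386 × sin(153.99°) = 0.23411

-0.480 0.234 2.437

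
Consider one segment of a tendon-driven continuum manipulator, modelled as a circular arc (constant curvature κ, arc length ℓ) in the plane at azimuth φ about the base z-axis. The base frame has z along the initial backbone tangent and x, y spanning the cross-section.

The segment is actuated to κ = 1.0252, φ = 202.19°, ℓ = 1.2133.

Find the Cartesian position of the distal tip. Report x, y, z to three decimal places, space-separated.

θ = κ·ℓ = 1.0252 × 1.2133 = 1.24388 rad
ρ = (1 − cos θ)/κ = (1 − 0.32113)/1.0252 = 0.66218
z = sin θ / κ = 0.94704/1.0252 = 0.92376
x = ρ cos φ = 0.66218 × cos(202.19°) = -0.61314
y = ρ sin φ = 0.66218 × sin(202.19°) = -0.25009

-0.613 -0.250 0.924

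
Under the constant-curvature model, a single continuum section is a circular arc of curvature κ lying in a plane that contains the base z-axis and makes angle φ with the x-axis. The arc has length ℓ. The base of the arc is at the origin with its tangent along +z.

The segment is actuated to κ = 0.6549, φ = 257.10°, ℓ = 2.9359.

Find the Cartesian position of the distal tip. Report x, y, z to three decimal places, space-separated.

θ = κ·ℓ = 0.6549 × 2.9359 = 1.92272 rad
ρ = (1 − cos θ)/κ = (1 − -0.34471)/0.6549 = 2.05330
z = sin θ / κ = 0.93871/0.6549 = 1.43337
x = ρ cos φ = 2.05330 × cos(257.10°) = -0.45840
y = ρ sin φ = 2.05330 × sin(257.10°) = -2.00148

-0.458 -2.001 1.433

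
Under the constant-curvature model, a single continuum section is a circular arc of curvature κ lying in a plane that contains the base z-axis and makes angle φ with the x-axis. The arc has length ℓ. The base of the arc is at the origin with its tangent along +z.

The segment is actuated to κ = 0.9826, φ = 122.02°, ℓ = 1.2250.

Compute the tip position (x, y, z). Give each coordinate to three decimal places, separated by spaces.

θ = κ·ℓ = 0.9826 × 1.2250 = 1.20369 rad
ρ = (1 − cos θ)/κ = (1 − 0.35892)/0.9826 = 0.65243
z = sin θ / κ = 0.93337/0.9826 = 0.94990
x = ρ cos φ = 0.65243 × cos(122.02°) = -0.34593
y = ρ sin φ = 0.65243 × sin(122.02°) = 0.55317

-0.346 0.553 0.950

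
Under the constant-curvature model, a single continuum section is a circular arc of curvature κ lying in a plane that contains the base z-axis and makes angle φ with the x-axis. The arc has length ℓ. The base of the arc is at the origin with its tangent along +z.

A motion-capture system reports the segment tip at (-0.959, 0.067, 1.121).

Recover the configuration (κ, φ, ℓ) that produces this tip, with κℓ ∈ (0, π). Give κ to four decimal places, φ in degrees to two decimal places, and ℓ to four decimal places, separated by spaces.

0.8816 176.00 1.6081

ρ = √(x²+y²) = √(-0.959² + 0.067²) = 0.96134
φ = atan2(y, x) mod 360° = atan2(0.067, -0.959) = 176.0036°
|p|² = ρ² + z² = 0.96134² + 1.121² = 2.18081
κ = 2ρ / |p|² = 2×0.96134 / 2.18081 = 0.88163
θ = 2·atan2(ρ, z) = 2·atan2(0.96134, 1.121) = 1.41775 rad
ℓ = θ/κ = 1.41775/0.88163 = 1.60809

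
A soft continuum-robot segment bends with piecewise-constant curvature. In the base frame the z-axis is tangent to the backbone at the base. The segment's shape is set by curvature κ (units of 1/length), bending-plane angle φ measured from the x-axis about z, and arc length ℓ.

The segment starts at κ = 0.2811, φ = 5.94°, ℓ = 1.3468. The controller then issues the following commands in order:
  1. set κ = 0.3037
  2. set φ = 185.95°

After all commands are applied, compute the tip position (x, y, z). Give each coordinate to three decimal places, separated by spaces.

-0.270 -0.028 1.310

initial: κ=0.2811, φ=5.94°, ℓ=1.3468
cmd 1: set κ=0.3037 → (κ,φ,ℓ)=(0.3037,5.94°,1.3468) → tip=(0.2702,0.0281,1.3096)
cmd 2: set φ=185.95° → (κ,φ,ℓ)=(0.3037,185.95°,1.3468) → tip=(-0.2702,-0.0282,1.3096)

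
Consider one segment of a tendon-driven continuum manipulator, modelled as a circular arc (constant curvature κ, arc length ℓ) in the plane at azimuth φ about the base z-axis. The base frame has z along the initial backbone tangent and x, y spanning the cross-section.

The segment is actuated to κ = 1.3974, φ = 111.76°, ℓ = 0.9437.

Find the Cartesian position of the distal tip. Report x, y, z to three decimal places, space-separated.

θ = κ·ℓ = 1.3974 × 0.9437 = 1.31873 rad
ρ = (1 − cos θ)/κ = (1 − 0.24941)/1.3974 = 0.53713
z = sin θ / κ = 0.96840/1.3974 = 0.69300
x = ρ cos φ = 0.53713 × cos(111.76°) = -0.19913
y = ρ sin φ = 0.53713 × sin(111.76°) = 0.49886

-0.199 0.499 0.693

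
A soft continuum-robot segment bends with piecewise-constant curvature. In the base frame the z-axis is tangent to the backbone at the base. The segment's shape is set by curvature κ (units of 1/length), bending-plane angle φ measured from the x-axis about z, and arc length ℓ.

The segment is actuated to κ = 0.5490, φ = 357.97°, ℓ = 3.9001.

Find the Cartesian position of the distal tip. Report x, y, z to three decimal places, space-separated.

2.803 -0.099 1.533

θ = κ·ℓ = 0.5490 × 3.9001 = 2.14115 rad
ρ = (1 − cos θ)/κ = (1 − -0.53993)/0.5490 = 2.80498
z = sin θ / κ = 0.84171/0.5490 = 1.53316
x = ρ cos φ = 2.80498 × cos(357.97°) = 2.80322
y = ρ sin φ = 2.80498 × sin(357.97°) = -0.09936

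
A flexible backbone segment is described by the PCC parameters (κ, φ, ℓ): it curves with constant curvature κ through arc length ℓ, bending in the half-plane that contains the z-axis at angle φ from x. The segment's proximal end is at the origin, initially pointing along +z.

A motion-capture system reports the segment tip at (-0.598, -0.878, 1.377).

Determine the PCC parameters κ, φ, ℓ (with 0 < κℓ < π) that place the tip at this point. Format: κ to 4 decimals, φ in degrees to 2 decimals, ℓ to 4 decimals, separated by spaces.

0.7024 235.74 1.8709

ρ = √(x²+y²) = √(-0.598² + -0.878²) = 1.06230
φ = atan2(y, x) mod 360° = atan2(-0.878, -0.598) = 235.7415°
|p|² = ρ² + z² = 1.06230² + 1.377² = 3.02462
κ = 2ρ / |p|² = 2×1.06230 / 3.02462 = 0.70244
θ = 2·atan2(ρ, z) = 2·atan2(1.06230, 1.377) = 1.31419 rad
ℓ = θ/κ = 1.31419/0.70244 = 1.87090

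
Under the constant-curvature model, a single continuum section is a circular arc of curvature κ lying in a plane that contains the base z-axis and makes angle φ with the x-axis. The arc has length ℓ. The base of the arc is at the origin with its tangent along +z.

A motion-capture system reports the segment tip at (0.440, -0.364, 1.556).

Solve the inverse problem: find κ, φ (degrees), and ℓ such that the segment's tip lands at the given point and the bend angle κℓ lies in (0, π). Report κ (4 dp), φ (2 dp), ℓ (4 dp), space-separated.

0.4157 320.40 1.6922

ρ = √(x²+y²) = √(0.440² + -0.364²) = 0.57105
φ = atan2(y, x) mod 360° = atan2(-0.364, 0.440) = 320.4000°
|p|² = ρ² + z² = 0.57105² + 1.556² = 2.74723
κ = 2ρ / |p|² = 2×0.57105 / 2.74723 = 0.41573
θ = 2·atan2(ρ, z) = 2·atan2(0.57105, 1.556) = 0.70347 rad
ℓ = θ/κ = 0.70347/0.41573 = 1.69215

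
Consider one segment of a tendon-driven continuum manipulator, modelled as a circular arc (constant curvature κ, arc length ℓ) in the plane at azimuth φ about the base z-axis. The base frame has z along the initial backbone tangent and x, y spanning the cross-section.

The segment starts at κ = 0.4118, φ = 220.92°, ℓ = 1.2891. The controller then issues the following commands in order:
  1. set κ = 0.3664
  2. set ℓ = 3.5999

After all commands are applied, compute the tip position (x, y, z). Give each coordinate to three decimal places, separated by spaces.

initial: κ=0.4118, φ=220.92°, ℓ=1.2891
cmd 1: set κ=0.3664 → (κ,φ,ℓ)=(0.3664,220.92°,1.2891) → tip=(-0.2258,-0.1957,1.2417)
cmd 2: set ℓ=3.5999 → (κ,φ,ℓ)=(0.3664,220.92°,3.5999) → tip=(-1.5485,-1.3423,2.6432)

-1.548 -1.342 2.643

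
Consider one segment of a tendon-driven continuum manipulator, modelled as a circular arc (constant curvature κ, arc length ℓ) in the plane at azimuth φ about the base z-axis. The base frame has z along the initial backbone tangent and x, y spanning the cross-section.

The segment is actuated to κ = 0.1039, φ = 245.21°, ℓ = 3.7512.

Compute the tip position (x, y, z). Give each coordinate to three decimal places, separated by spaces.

-0.303 -0.655 3.657

θ = κ·ℓ = 0.1039 × 3.7512 = 0.38975 rad
ρ = (1 − cos θ)/κ = (1 − 0.92500)/0.1039 = 0.72181
z = sin θ / κ = 0.37996/0.1039 = 3.65695
x = ρ cos φ = 0.72181 × cos(245.21°) = -0.30265
y = ρ sin φ = 0.72181 × sin(245.21°) = -0.65529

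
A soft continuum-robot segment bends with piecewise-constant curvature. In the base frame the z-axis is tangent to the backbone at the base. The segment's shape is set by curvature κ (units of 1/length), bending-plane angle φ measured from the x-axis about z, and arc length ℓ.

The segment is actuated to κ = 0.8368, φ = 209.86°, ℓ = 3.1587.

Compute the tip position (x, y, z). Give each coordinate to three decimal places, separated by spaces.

θ = κ·ℓ = 0.8368 × 3.1587 = 2.64320 rad
ρ = (1 − cos θ)/κ = (1 − -0.87835)/0.8368 = 2.24468
z = sin θ / κ = 0.47801/0.8368 = 0.57124
x = ρ cos φ = 2.24468 × cos(209.86°) = -1.94669
y = ρ sin φ = 2.24468 × sin(209.86°) = -1.11759

-1.947 -1.118 0.571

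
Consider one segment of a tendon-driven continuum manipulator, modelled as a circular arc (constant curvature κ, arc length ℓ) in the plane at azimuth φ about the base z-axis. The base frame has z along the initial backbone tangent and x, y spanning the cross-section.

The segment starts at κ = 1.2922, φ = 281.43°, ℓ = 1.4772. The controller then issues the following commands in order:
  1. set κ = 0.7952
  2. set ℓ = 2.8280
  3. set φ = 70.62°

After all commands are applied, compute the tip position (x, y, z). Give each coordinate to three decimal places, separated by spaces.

initial: κ=1.2922, φ=281.43°, ℓ=1.4772
cmd 1: set κ=0.7952 → (κ,φ,ℓ)=(0.7952,281.43°,1.4772) → tip=(0.1531,-0.7570,1.1602)
cmd 2: set ℓ=2.8280 → (κ,φ,ℓ)=(0.7952,281.43°,2.8280) → tip=(0.4055,-2.0058,0.9794)
cmd 3: set φ=70.62° → (κ,φ,ℓ)=(0.7952,70.62°,2.8280) → tip=(0.6790,1.9304,0.9794)

0.679 1.930 0.979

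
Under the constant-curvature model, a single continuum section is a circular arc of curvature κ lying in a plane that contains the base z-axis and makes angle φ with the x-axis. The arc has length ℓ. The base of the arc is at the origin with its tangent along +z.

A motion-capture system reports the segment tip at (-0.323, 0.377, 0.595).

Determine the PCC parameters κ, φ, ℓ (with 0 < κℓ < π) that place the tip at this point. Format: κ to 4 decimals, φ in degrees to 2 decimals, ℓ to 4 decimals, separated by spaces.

ρ = √(x²+y²) = √(-0.323² + 0.377²) = 0.49645
φ = atan2(y, x) mod 360° = atan2(0.377, -0.323) = 130.5888°
|p|² = ρ² + z² = 0.49645² + 0.595² = 0.60048
κ = 2ρ / |p|² = 2×0.49645 / 0.60048 = 1.65349
θ = 2·atan2(ρ, z) = 2·atan2(0.49645, 0.595) = 1.39069 rad
ℓ = θ/κ = 1.39069/1.65349 = 0.84107

1.6535 130.59 0.8411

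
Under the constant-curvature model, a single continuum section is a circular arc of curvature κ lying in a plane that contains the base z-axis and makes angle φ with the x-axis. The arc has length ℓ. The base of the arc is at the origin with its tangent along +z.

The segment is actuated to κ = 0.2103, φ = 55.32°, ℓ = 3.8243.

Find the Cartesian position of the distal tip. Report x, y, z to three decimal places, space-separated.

0.829 1.198 3.425

θ = κ·ℓ = 0.2103 × 3.8243 = 0.80425 rad
ρ = (1 − cos θ)/κ = (1 − 0.69365)/0.2103 = 1.45672
z = sin θ / κ = 0.72031/0.2103 = 3.42516
x = ρ cos φ = 1.45672 × cos(55.32°) = 0.82886
y = ρ sin φ = 1.45672 × sin(55.32°) = 1.19792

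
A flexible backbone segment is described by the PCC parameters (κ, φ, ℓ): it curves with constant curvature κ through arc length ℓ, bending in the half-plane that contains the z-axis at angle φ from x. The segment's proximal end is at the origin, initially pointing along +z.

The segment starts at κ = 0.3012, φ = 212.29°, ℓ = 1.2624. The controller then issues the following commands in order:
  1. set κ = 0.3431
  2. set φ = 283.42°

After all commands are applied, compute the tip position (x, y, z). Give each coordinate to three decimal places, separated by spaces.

0.062 -0.262 1.223

initial: κ=0.3012, φ=212.29°, ℓ=1.2624
cmd 1: set κ=0.3431 → (κ,φ,ℓ)=(0.3431,212.29°,1.2624) → tip=(-0.2275,-0.1438,1.2233)
cmd 2: set φ=283.42° → (κ,φ,ℓ)=(0.3431,283.42°,1.2624) → tip=(0.0625,-0.2618,1.2233)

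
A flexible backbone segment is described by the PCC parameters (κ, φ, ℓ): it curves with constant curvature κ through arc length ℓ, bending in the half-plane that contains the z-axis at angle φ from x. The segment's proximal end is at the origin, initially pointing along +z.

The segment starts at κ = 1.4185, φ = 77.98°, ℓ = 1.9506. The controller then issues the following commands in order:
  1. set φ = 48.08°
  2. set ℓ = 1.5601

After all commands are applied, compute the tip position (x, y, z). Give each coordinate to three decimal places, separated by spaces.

0.753 0.839 0.565

initial: κ=1.4185, φ=77.98°, ℓ=1.9506
cmd 1: set φ=48.08° → (κ,φ,ℓ)=(1.4185,48.08°,1.9506) → tip=(0.9093,1.0127,0.2580)
cmd 2: set ℓ=1.5601 → (κ,φ,ℓ)=(1.4185,48.08°,1.5601) → tip=(0.7531,0.8387,0.5645)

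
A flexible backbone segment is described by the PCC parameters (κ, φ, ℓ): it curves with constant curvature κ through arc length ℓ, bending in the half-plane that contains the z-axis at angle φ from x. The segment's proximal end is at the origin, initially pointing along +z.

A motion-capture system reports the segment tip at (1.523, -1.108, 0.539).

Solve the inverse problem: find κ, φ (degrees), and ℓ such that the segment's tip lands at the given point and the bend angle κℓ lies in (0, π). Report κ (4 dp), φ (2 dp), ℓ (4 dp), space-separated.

ρ = √(x²+y²) = √(1.523² + -1.108²) = 1.88340
φ = atan2(y, x) mod 360° = atan2(-1.108, 1.523) = 323.9637°
|p|² = ρ² + z² = 1.88340² + 0.539² = 3.83771
κ = 2ρ / |p|² = 2×1.88340 / 3.83771 = 0.98152
θ = 2·atan2(ρ, z) = 2·atan2(1.88340, 0.539) = 2.58412 rad
ℓ = θ/κ = 2.58412/0.98152 = 2.63277

0.9815 323.96 2.6328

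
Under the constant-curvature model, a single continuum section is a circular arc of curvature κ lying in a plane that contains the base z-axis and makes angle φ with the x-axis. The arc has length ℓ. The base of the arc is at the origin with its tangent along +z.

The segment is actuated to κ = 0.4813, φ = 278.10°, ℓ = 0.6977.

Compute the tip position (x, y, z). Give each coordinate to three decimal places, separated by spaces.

θ = κ·ℓ = 0.4813 × 0.6977 = 0.33580 rad
ρ = (1 − cos θ)/κ = (1 − 0.94415)/0.4813 = 0.11605
z = sin θ / κ = 0.32953/0.4813 = 0.68466
x = ρ cos φ = 0.11605 × cos(278.10°) = 0.01635
y = ρ sin φ = 0.11605 × sin(278.10°) = -0.11489

0.016 -0.115 0.685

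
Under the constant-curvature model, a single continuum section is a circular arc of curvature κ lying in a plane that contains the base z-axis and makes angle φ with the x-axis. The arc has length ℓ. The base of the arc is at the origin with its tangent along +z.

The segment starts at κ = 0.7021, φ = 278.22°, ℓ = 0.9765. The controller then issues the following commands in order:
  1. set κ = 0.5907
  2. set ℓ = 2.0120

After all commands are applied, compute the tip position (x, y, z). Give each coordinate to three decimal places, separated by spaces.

0.152 -1.050 1.571

initial: κ=0.7021, φ=278.22°, ℓ=0.9765
cmd 1: set κ=0.5907 → (κ,φ,ℓ)=(0.5907,278.22°,0.9765) → tip=(0.0392,-0.2711,0.9232)
cmd 2: set ℓ=2.0120 → (κ,φ,ℓ)=(0.5907,278.22°,2.0120) → tip=(0.1517,-1.0504,1.5707)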